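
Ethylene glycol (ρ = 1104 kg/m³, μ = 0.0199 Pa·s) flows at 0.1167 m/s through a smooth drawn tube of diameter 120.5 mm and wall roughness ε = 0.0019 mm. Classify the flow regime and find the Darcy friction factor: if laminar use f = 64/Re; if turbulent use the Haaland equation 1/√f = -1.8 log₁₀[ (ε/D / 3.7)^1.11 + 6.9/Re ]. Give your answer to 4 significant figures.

Re = ρVD/μ = 1104·0.1167·0.1205/0.0199 = 780.1.
Re < 2300 → laminar, so f = 64/Re = 0.08204 (roughness is irrelevant in laminar flow).

f ≈ 0.08204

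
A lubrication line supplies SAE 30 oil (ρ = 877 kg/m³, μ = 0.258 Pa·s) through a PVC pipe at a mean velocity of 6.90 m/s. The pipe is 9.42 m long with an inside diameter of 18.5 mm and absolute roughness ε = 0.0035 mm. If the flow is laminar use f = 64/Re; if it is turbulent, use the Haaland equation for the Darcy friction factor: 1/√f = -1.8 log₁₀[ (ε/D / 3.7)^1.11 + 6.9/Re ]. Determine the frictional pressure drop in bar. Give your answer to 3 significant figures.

Reynolds number Re = ρVD/μ = 877 · 6.9 · 0.0185 / 0.258 = 433.9.
Re < 2300 → laminar flow, so f = 64/Re = 64/433.9 = 0.1475 (the turbulent correlation is not needed).
Darcy-Weisbach: ΔP = f(L/D)(ρV²/2) = 0.1475·(9.42/0.0185)·(877·6.9²/2) = 0.1475·509.2·2.088e+04 = 1.568e+06 Pa.
ΔP = 1.568e+06 Pa = 15.7 bar.

ΔP ≈ 15.7 bar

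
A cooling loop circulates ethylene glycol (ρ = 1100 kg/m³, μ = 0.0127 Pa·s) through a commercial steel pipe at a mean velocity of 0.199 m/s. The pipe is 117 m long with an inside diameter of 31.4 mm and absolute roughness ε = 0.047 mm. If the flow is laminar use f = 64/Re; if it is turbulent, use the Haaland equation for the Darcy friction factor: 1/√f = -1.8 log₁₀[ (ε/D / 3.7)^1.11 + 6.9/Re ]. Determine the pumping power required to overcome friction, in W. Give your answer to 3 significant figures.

P ≈ 1.48 W

Reynolds number Re = ρVD/μ = 1100 · 0.199 · 0.0314 / 0.0127 = 541.2.
Re < 2300 → laminar flow, so f = 64/Re = 64/541.2 = 0.1183 (the turbulent correlation is not needed).
Darcy-Weisbach: ΔP = f(L/D)(ρV²/2) = 0.1183·(117/0.0314)·(1100·0.199²/2) = 0.1183·3726·21.78 = 9597 Pa.
Q = V·A = 0.199·0.0007744 = 0.0001541 m³/s.
Pumping power P = QΔP = 0.0001541·9597 = 1.479 W = 1.48 W.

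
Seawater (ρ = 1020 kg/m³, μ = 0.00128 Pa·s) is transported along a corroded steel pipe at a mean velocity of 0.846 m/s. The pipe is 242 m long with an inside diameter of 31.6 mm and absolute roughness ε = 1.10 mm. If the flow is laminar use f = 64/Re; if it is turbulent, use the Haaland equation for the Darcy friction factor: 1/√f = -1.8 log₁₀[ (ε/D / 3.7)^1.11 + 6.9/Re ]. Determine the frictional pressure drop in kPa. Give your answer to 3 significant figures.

Reynolds number Re = ρVD/μ = 1020 · 0.846 · 0.0316 / 0.00128 = 2.13e+04.
Re > 4000 → turbulent. Relative roughness ε/D = 0.0011/0.0316 = 0.0348. Haaland: 1/√f = -1.8 log₁₀[(0.0348/3.7)^1.11 + 6.9/2.13e+04] = -1.8 log₁₀[0.00563 + 0.000324] = 4.005, so f = 0.06234.
Darcy-Weisbach: ΔP = f(L/D)(ρV²/2) = 0.06234·(242/0.0316)·(1020·0.846²/2) = 0.06234·7658·365 = 1.743e+05 Pa.
ΔP = 1.743e+05 Pa = 174 kPa.

ΔP ≈ 174 kPa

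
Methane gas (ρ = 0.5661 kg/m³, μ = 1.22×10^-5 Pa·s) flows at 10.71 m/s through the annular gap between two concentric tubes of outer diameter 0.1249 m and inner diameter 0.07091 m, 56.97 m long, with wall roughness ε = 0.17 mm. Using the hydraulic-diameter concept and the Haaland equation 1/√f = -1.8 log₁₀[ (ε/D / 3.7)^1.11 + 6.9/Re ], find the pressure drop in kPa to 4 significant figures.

ΔP ≈ 1.040 kPa

Hydraulic diameter D_h = 4A/P = D_o - D_i = 0.1249 - 0.07091 = 0.05399 m.
Re = ρVD_h/μ = 0.5661·10.71·0.05399/1.22e-05 = 2.683e+04.
ε/D_h = 0.00017/0.05399 = 0.00315; Haaland gives 1/√f = -1.8 log₁₀[0.000391+0.000257] = 5.739, so f = 0.03036.
ΔP = f(L/D_h)(ρV²/2) = 0.03036·56.97/0.05399·32.47 = 1040 Pa.
ΔP = 1.040 kPa.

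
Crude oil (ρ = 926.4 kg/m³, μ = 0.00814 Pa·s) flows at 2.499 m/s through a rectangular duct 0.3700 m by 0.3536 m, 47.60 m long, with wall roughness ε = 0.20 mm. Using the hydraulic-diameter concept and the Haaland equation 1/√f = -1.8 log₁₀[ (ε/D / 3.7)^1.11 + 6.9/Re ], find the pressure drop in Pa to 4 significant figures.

ΔP ≈ 7698 Pa

Hydraulic diameter D_h = 4A/P = 4·(0.37·0.3536)/(2·(0.37+0.3536)) = 0.5233/1.447 = 0.3616 m.
Re = ρVD_h/μ = 926.4·2.499·0.3616/0.00814 = 1.028e+05.
ε/D_h = 0.0002/0.3616 = 0.000553; Haaland gives 1/√f = -1.8 log₁₀[5.67e-05+6.71e-05] = 7.033, so f = 0.02022.
ΔP = f(L/D_h)(ρV²/2) = 0.02022·47.6/0.3616·2893 = 7698 Pa.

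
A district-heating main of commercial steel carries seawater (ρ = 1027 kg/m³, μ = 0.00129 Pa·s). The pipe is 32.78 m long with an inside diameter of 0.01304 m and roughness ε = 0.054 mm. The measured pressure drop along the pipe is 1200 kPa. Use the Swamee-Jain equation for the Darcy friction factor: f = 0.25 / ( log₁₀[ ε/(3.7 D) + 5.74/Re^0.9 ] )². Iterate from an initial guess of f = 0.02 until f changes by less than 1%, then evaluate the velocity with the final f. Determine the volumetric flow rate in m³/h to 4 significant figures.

Q ≈ 2.640 m³/h

Rearranging Darcy-Weisbach: V = √(2·ΔP·D/(f·L·ρ)). With ε/D = 5.4e-05/0.01304 = 0.00414, iterate starting from f = 0.02:
  f = 0.02 → V = √(2·1.2e+06·0.01304/(0.02·32.78·1027)) = 6.818 m/s; Re = ρVD/μ = 7.078e+04; f → 0.03047
  f = 0.03047 → V = 5.523 m/s; Re = 5.734e+04; f → 0.03082
  f = 0.03082 → V = 5.492 m/s; Re = 5.702e+04; f → 0.03083
Converged (Δf/f < 1%). With the final f = 0.03083: V = √(2·1.2e+06·0.01304/(0.03083·32.78·1027)) = 5.491 m/s.
Q = V·A = 5.491·(π/4·0.01304²) = 0.0007334 m³/s = 2.640 m³/h.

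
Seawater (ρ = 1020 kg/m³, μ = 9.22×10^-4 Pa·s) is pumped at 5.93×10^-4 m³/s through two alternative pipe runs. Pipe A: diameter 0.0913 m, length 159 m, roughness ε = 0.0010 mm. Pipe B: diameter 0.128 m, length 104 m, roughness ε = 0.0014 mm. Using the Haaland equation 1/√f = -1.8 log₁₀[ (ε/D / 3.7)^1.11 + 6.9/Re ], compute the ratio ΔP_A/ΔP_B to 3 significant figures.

Pipe A: V = Q/A = 0.000593/0.006547 = 0.09058 m/s; Re = 9149; ε/D = 1.1e-05; Haaland → f = 0.03166; ΔP_A = f(L/D)(ρV²/2) = 230.7 Pa.
Pipe B: V = Q/A = 0.000593/0.01287 = 0.04608 m/s; Re = 6526; ε/D = 1.09e-05; Haaland → f = 0.03486; ΔP_B = f(L/D)(ρV²/2) = 30.68 Pa.
ΔP_A/ΔP_B = 230.7/30.68 = 7.52.

ΔP_A/ΔP_B ≈ 7.52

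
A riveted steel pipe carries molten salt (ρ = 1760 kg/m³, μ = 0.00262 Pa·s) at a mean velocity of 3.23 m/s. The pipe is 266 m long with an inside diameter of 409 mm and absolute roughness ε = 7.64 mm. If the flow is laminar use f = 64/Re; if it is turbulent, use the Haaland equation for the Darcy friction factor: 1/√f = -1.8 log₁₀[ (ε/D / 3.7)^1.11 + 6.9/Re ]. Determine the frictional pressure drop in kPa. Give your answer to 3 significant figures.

ΔP ≈ 284 kPa

Reynolds number Re = ρVD/μ = 1760 · 3.23 · 0.409 / 0.00262 = 8.874e+05.
Re > 4000 → turbulent. Relative roughness ε/D = 0.00764/0.409 = 0.0187. Haaland: 1/√f = -1.8 log₁₀[(0.0187/3.7)^1.11 + 6.9/8.874e+05] = -1.8 log₁₀[0.00282 + 7.78e-06] = 4.587, so f = 0.04753.
Darcy-Weisbach: ΔP = f(L/D)(ρV²/2) = 0.04753·(266/0.409)·(1760·3.23²/2) = 0.04753·650.4·9181 = 2.838e+05 Pa.
ΔP = 2.838e+05 Pa = 284 kPa.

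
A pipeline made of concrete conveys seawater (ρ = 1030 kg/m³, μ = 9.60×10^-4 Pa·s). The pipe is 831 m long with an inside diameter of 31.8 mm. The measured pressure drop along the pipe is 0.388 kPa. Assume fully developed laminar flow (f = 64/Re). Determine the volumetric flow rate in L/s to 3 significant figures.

Q ≈ 0.0122 L/s

For laminar flow, f = 64/Re with Re = ρVD/μ, so Darcy-Weisbach reduces to ΔP = 32μLV/D². Solving for V: V = ΔP·D²/(32μL) = 388·(0.0318)²/(32·0.00096·831) = 0.01537 m/s.
Check: Re = ρVD/μ = 1030·0.01537·0.0318/0.00096 = 524.4 < 2300, so the laminar assumption holds.
Q = V·A = 0.01537·(π/4·0.0318²) = 1.221e-05 m³/s = 0.0122 L/s.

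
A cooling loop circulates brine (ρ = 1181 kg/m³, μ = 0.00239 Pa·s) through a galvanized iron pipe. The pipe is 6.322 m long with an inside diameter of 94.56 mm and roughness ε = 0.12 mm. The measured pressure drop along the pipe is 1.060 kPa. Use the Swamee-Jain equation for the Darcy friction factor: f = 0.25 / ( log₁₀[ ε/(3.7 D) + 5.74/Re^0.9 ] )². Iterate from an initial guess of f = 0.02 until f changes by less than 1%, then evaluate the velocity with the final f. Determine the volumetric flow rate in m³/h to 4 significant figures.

Q ≈ 26.18 m³/h

Rearranging Darcy-Weisbach: V = √(2·ΔP·D/(f·L·ρ)). With ε/D = 0.00012/0.09456 = 0.00127, iterate starting from f = 0.02:
  f = 0.02 → V = √(2·1060·0.09456/(0.02·6.322·1181)) = 1.159 m/s; Re = ρVD/μ = 5.414e+04; f → 0.0247
  f = 0.0247 → V = 1.043 m/s; Re = 4.872e+04; f → 0.02501
  f = 0.02501 → V = 1.036 m/s; Re = 4.841e+04; f → 0.02503
Converged (Δf/f < 1%). With the final f = 0.02503: V = √(2·1060·0.09456/(0.02503·6.322·1181)) = 1.036 m/s.
Q = V·A = 1.036·(π/4·0.09456²) = 0.007273 m³/s = 26.18 m³/h.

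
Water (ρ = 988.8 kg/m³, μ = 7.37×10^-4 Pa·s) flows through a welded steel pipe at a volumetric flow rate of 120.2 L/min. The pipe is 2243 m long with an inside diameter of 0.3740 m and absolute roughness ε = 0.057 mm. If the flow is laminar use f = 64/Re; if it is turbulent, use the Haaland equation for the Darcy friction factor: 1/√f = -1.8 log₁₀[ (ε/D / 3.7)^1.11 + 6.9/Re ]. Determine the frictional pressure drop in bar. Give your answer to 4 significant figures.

ΔP ≈ 3.137×10^-4 bar

Q = 120.2 L/min = 120.2/60000 = 0.002003 m³/s.
Cross-sectional area A = πD²/4 = π(0.374)²/4 = 0.1099 m²; mean velocity V = Q/A = 0.002003/0.1099 = 0.01824 m/s.
Reynolds number Re = ρVD/μ = 988.8 · 0.01824 · 0.374 / 0.000737 = 9150.
Re > 4000 → turbulent. Relative roughness ε/D = 5.7e-05/0.374 = 0.000152. Haaland: 1/√f = -1.8 log₁₀[(0.000152/3.7)^1.11 + 6.9/9150] = -1.8 log₁₀[1.36e-05 + 0.000754] = 5.607, so f = 0.03181.
Darcy-Weisbach: ΔP = f(L/D)(ρV²/2) = 0.03181·(2243/0.374)·(988.8·0.01824²/2) = 0.03181·5997·0.1644 = 31.37 Pa.
ΔP = 31.37 Pa = 3.137×10^-4 bar.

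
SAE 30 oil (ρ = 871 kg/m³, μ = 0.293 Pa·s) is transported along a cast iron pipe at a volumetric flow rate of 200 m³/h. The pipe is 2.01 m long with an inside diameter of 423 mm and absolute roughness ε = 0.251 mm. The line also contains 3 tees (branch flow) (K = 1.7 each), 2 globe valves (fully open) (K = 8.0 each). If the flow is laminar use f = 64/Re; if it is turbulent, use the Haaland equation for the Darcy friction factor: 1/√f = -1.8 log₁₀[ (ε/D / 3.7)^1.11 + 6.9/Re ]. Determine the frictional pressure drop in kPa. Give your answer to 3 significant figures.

Q = 200 m³/h = 200/3600 = 0.05556 m³/s.
Cross-sectional area A = πD²/4 = π(0.423)²/4 = 0.1405 m²; mean velocity V = Q/A = 0.05556/0.1405 = 0.3953 m/s.
Reynolds number Re = ρVD/μ = 871 · 0.3953 · 0.423 / 0.293 = 497.1.
Re < 2300 → laminar flow, so f = 64/Re = 64/497.1 = 0.1287 (the turbulent correlation is not needed).
Total minor-loss coefficient ΣK = 3·1.7 + 2·8 = 21.1.
ΔP = [f·L/D + ΣK]·(ρV²/2) = [0.1287·2.01/0.423 + 21.1]·(871·0.3953²/2) = [0.6118 + 21.1]·68.06 = 1478 Pa.
ΔP = 1478 Pa = 1.48 kPa.

ΔP ≈ 1.48 kPa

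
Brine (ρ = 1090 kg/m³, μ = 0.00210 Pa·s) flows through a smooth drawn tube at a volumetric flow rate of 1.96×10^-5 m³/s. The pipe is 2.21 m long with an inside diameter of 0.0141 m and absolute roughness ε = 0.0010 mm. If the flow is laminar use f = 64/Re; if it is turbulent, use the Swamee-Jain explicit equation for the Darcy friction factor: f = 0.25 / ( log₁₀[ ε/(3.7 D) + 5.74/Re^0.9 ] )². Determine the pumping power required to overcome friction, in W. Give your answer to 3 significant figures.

Cross-sectional area A = πD²/4 = π(0.0141)²/4 = 0.0001561 m²; mean velocity V = Q/A = 1.96e-05/0.0001561 = 0.1255 m/s.
Reynolds number Re = ρVD/μ = 1090 · 0.1255 · 0.0141 / 0.0021 = 918.7.
Re < 2300 → laminar flow, so f = 64/Re = 64/918.7 = 0.06967 (the turbulent correlation is not needed).
Darcy-Weisbach: ΔP = f(L/D)(ρV²/2) = 0.06967·(2.21/0.0141)·(1090·0.1255²/2) = 0.06967·156.7·8.587 = 93.77 Pa.
Pumping power P = QΔP = 1.96e-05·93.77 = 0.001838 W = 0.00184 W.

P ≈ 0.00184 W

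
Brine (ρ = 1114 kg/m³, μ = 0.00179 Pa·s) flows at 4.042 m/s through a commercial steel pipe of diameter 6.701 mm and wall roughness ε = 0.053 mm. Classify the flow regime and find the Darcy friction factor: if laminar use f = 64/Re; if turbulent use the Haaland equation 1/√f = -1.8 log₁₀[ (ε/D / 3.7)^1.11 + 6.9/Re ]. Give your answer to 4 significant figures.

Re = ρVD/μ = 1114·4.042·0.006701/0.00179 = 1.686e+04.
Re > 4000 → turbulent. ε/D = 5.3e-05/0.006701 = 0.00791; Haaland: 1/√f = -1.8 log₁₀[0.00109 + 0.000409] = 5.085, so f = 0.03867.

f ≈ 0.03867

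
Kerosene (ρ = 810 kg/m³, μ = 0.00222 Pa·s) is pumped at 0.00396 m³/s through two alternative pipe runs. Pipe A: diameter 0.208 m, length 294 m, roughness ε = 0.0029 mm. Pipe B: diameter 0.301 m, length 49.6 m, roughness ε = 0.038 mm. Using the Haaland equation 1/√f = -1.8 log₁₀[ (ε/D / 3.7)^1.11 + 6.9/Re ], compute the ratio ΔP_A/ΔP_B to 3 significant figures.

ΔP_A/ΔP_B ≈ 33.7

Pipe A: V = Q/A = 0.00396/0.03398 = 0.1165 m/s; Re = 8845; ε/D = 1.39e-05; Haaland → f = 0.03197; ΔP_A = f(L/D)(ρV²/2) = 248.5 Pa.
Pipe B: V = Q/A = 0.00396/0.07116 = 0.05565 m/s; Re = 6112; ε/D = 0.000126; Haaland → f = 0.03563; ΔP_B = f(L/D)(ρV²/2) = 7.365 Pa.
ΔP_A/ΔP_B = 248.5/7.365 = 33.7.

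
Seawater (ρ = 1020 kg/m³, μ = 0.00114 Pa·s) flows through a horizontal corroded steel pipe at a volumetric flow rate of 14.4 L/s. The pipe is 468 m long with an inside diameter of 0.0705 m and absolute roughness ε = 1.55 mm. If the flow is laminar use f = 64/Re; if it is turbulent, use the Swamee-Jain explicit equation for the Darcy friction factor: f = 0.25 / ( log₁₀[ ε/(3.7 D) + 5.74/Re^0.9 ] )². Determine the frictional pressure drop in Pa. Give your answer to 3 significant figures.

ΔP ≈ 2.34×10^6 Pa

Q = 14.4 L/s = 14.4/1000 = 0.0144 m³/s.
Cross-sectional area A = πD²/4 = π(0.0705)²/4 = 0.003904 m²; mean velocity V = Q/A = 0.0144/0.003904 = 3.689 m/s.
Reynolds number Re = ρVD/μ = 1020 · 3.689 · 0.0705 / 0.00114 = 2.327e+05.
Re > 4000 → turbulent. Relative roughness ε/D = 0.00155/0.0705 = 0.022. Swamee-Jain: f = 0.25/(log₁₀[0.022/3.7 + 5.74/2.327e+05^0.9])² = 0.25/(log₁₀[0.00594 + 8.49e-05])² = 0.25/(-2.22)² = 0.05073.
Darcy-Weisbach: ΔP = f(L/D)(ρV²/2) = 0.05073·(468/0.0705)·(1020·3.689²/2) = 0.05073·6638·6940 = 2.337e+06 Pa.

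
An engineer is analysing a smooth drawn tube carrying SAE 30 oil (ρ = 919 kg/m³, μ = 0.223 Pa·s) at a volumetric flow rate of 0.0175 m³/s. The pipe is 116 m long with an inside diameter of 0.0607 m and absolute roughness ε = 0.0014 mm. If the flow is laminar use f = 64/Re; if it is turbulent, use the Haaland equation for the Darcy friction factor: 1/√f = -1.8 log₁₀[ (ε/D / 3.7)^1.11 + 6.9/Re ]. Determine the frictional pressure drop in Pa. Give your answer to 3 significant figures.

ΔP ≈ 1.36×10^6 Pa

Cross-sectional area A = πD²/4 = π(0.0607)²/4 = 0.002894 m²; mean velocity V = Q/A = 0.0175/0.002894 = 6.047 m/s.
Reynolds number Re = ρVD/μ = 919 · 6.047 · 0.0607 / 0.223 = 1513.
Re < 2300 → laminar flow, so f = 64/Re = 64/1513 = 0.04231 (the turbulent correlation is not needed).
Darcy-Weisbach: ΔP = f(L/D)(ρV²/2) = 0.04231·(116/0.0607)·(919·6.047²/2) = 0.04231·1911·1.68e+04 = 1.359e+06 Pa.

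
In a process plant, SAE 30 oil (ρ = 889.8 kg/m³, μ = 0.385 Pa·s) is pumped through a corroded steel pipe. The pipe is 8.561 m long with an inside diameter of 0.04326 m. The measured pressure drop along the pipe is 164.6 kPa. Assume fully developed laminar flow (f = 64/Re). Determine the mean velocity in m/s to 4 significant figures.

For laminar flow, f = 64/Re with Re = ρVD/μ, so Darcy-Weisbach reduces to ΔP = 32μLV/D². Solving for V: V = ΔP·D²/(32μL) = 1.646e+05·(0.04326)²/(32·0.385·8.561) = 2.921 m/s.
Check: Re = ρVD/μ = 889.8·2.921·0.04326/0.385 = 292 < 2300, so the laminar assumption holds.

V ≈ 2.921 m/s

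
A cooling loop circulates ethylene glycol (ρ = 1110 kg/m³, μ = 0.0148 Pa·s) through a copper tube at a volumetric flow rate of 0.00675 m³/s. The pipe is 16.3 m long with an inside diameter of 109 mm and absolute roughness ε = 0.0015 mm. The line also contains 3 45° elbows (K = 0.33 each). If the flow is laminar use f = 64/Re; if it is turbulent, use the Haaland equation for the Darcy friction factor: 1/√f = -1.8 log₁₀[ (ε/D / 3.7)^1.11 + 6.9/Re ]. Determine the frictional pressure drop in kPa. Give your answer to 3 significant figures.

ΔP ≈ 1.85 kPa

Cross-sectional area A = πD²/4 = π(0.109)²/4 = 0.009331 m²; mean velocity V = Q/A = 0.00675/0.009331 = 0.7234 m/s.
Reynolds number Re = ρVD/μ = 1110 · 0.7234 · 0.109 / 0.0148 = 5914.
Re > 4000 → turbulent. Relative roughness ε/D = 1.5e-06/0.109 = 1.38e-05. Haaland: 1/√f = -1.8 log₁₀[(1.38e-05/3.7)^1.11 + 6.9/5914] = -1.8 log₁₀[9.4e-07 + 0.00117] = 5.279, so f = 0.03589.
Total minor-loss coefficient ΣK = 3·0.33 = 0.99.
ΔP = [f·L/D + ΣK]·(ρV²/2) = [0.03589·16.3/0.109 + 0.99]·(1110·0.7234²/2) = [5.367 + 0.99]·290.4 = 1846 Pa.
ΔP = 1846 Pa = 1.85 kPa.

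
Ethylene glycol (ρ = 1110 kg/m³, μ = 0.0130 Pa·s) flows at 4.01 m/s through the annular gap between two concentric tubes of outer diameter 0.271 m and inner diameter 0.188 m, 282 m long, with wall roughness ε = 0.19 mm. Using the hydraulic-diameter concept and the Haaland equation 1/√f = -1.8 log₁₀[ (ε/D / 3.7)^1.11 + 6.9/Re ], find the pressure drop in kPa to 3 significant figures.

Hydraulic diameter D_h = 4A/P = D_o - D_i = 0.271 - 0.188 = 0.083 m.
Re = ρVD_h/μ = 1110·4.01·0.083/0.013 = 2.842e+04.
ε/D_h = 0.00019/0.083 = 0.00229; Haaland gives 1/√f = -1.8 log₁₀[0.000274+0.000243] = 5.915, so f = 0.02858.
ΔP = f(L/D_h)(ρV²/2) = 0.02858·282/0.083·8924 = 8.666e+05 Pa.
ΔP = 867 kPa.

ΔP ≈ 867 kPa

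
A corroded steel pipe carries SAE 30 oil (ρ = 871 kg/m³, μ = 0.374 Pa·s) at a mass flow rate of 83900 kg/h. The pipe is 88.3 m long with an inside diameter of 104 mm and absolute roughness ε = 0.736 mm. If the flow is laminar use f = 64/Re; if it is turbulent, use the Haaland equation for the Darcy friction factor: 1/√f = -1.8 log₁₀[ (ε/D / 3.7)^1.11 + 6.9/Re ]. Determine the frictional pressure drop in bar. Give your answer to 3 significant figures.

ṁ = 83900 kg/h = 83900/3600 = 23.31 kg/s.
A = πD²/4 = π(0.104)²/4 = 0.008495 m²; mean velocity V = ṁ/(ρA) = 23.31/(871 · 0.008495) = 3.15 m/s.
Reynolds number Re = ρVD/μ = 871 · 3.15 · 0.104 / 0.374 = 762.9.
Re < 2300 → laminar flow, so f = 64/Re = 64/762.9 = 0.08389 (the turbulent correlation is not needed).
Darcy-Weisbach: ΔP = f(L/D)(ρV²/2) = 0.08389·(88.3/0.104)·(871·3.15²/2) = 0.08389·849·4321 = 3.078e+05 Pa.
ΔP = 3.078e+05 Pa = 3.08 bar.

ΔP ≈ 3.08 bar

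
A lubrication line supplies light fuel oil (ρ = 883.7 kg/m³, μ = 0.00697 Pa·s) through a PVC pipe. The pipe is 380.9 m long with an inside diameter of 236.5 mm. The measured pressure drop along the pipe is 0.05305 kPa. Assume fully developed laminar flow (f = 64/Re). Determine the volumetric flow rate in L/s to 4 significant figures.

Q ≈ 1.534 L/s

For laminar flow, f = 64/Re with Re = ρVD/μ, so Darcy-Weisbach reduces to ΔP = 32μLV/D². Solving for V: V = ΔP·D²/(32μL) = 53.05·(0.2365)²/(32·0.00697·380.9) = 0.03493 m/s.
Check: Re = ρVD/μ = 883.7·0.03493·0.2365/0.00697 = 1047 < 2300, so the laminar assumption holds.
Q = V·A = 0.03493·(π/4·0.2365²) = 0.001534 m³/s = 1.534 L/s.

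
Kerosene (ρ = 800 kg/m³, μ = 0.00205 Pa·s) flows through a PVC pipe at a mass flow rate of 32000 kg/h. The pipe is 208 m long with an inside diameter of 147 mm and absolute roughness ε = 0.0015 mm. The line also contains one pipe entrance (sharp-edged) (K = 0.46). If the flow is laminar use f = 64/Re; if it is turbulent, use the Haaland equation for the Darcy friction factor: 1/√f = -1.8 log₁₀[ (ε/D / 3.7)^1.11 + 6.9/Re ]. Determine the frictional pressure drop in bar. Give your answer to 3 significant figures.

ΔP ≈ 0.0545 bar

ṁ = 32000 kg/h = 32000/3600 = 8.889 kg/s.
A = πD²/4 = π(0.147)²/4 = 0.01697 m²; mean velocity V = ṁ/(ρA) = 8.889/(800 · 0.01697) = 0.6547 m/s.
Reynolds number Re = ρVD/μ = 800 · 0.6547 · 0.147 / 0.00205 = 3.756e+04.
Re > 4000 → turbulent. Relative roughness ε/D = 1.5e-06/0.147 = 1.02e-05. Haaland: 1/√f = -1.8 log₁₀[(1.02e-05/3.7)^1.11 + 6.9/3.756e+04] = -1.8 log₁₀[6.75e-07 + 0.000184] = 6.722, so f = 0.02213.
Total minor-loss coefficient ΣK = 1·0.46 = 0.46.
ΔP = [f·L/D + ΣK]·(ρV²/2) = [0.02213·208/0.147 + 0.46]·(800·0.6547²/2) = [31.32 + 0.46]·171.4 = 5448 Pa.
ΔP = 5448 Pa = 0.0545 bar.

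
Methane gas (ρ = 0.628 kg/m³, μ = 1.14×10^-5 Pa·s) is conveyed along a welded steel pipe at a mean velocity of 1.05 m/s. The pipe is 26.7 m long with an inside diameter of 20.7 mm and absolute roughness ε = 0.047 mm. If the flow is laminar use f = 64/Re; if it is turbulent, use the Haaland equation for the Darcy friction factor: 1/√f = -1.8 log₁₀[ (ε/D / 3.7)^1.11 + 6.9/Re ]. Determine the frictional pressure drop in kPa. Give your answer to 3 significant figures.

ΔP ≈ 0.0239 kPa

Reynolds number Re = ρVD/μ = 0.628 · 1.05 · 0.0207 / 1.14e-05 = 1197.
Re < 2300 → laminar flow, so f = 64/Re = 64/1197 = 0.05345 (the turbulent correlation is not needed).
Darcy-Weisbach: ΔP = f(L/D)(ρV²/2) = 0.05345·(26.7/0.0207)·(0.628·1.05²/2) = 0.05345·1290·0.3462 = 23.87 Pa.
ΔP = 23.87 Pa = 0.0239 kPa.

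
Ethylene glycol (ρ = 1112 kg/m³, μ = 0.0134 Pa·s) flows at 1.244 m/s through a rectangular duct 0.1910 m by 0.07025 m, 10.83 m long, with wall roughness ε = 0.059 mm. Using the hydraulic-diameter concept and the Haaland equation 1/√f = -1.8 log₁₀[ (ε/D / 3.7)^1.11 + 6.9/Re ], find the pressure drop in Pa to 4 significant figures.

ΔP ≈ 2824 Pa

Hydraulic diameter D_h = 4A/P = 4·(0.191·0.07025)/(2·(0.191+0.07025)) = 0.05367/0.5225 = 0.1027 m.
Re = ρVD_h/μ = 1112·1.244·0.1027/0.0134 = 1.06e+04.
ε/D_h = 5.9e-05/0.1027 = 0.000574; Haaland gives 1/√f = -1.8 log₁₀[5.92e-05+0.000651] = 5.668, so f = 0.03113.
ΔP = f(L/D_h)(ρV²/2) = 0.03113·10.83/0.1027·860.4 = 2824 Pa.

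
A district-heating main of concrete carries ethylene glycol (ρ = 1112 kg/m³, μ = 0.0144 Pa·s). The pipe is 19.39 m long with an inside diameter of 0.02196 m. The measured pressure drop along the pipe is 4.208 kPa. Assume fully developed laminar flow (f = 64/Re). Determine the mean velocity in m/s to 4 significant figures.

V ≈ 0.2271 m/s

For laminar flow, f = 64/Re with Re = ρVD/μ, so Darcy-Weisbach reduces to ΔP = 32μLV/D². Solving for V: V = ΔP·D²/(32μL) = 4208·(0.02196)²/(32·0.0144·19.39) = 0.2271 m/s.
Check: Re = ρVD/μ = 1112·0.2271·0.02196/0.0144 = 385.1 < 2300, so the laminar assumption holds.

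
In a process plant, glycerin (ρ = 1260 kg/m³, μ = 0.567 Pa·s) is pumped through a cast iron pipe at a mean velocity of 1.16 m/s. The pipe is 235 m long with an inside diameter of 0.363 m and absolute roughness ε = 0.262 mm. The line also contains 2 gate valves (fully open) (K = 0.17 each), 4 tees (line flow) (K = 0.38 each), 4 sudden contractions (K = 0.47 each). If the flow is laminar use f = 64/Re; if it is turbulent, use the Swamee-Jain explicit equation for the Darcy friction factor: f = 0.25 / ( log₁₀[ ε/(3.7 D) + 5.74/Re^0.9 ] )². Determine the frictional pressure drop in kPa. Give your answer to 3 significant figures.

Reynolds number Re = ρVD/μ = 1260 · 1.16 · 0.363 / 0.567 = 935.7.
Re < 2300 → laminar flow, so f = 64/Re = 64/935.7 = 0.0684 (the turbulent correlation is not needed).
Total minor-loss coefficient ΣK = 2·0.17 + 4·0.38 + 4·0.47 = 3.74.
ΔP = [f·L/D + ΣK]·(ρV²/2) = [0.0684·235/0.363 + 3.74]·(1260·1.16²/2) = [44.28 + 3.74]·847.7 = 4.071e+04 Pa.
ΔP = 4.071e+04 Pa = 40.7 kPa.

ΔP ≈ 40.7 kPa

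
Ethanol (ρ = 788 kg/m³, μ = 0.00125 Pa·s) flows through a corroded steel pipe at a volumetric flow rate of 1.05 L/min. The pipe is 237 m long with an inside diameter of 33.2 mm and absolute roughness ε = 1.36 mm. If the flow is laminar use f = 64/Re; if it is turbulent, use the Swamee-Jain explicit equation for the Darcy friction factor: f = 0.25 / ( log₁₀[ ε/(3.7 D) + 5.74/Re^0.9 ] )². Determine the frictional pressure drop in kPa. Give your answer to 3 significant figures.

ΔP ≈ 0.174 kPa

Q = 1.05 L/min = 1.05/60000 = 1.75e-05 m³/s.
Cross-sectional area A = πD²/4 = π(0.0332)²/4 = 0.0008657 m²; mean velocity V = Q/A = 1.75e-05/0.0008657 = 0.02021 m/s.
Reynolds number Re = ρVD/μ = 788 · 0.02021 · 0.0332 / 0.00125 = 423.1.
Re < 2300 → laminar flow, so f = 64/Re = 64/423.1 = 0.1513 (the turbulent correlation is not needed).
Darcy-Weisbach: ΔP = f(L/D)(ρV²/2) = 0.1513·(237/0.0332)·(788·0.02021²/2) = 0.1513·7139·0.161 = 173.9 Pa.
ΔP = 173.9 Pa = 0.174 kPa.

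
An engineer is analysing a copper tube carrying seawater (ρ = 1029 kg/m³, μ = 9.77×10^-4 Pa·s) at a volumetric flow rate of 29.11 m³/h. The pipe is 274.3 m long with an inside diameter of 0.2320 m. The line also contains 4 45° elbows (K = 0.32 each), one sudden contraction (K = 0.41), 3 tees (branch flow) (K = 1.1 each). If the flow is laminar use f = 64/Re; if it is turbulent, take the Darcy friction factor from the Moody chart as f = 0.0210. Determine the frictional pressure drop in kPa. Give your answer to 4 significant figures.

ΔP ≈ 0.5613 kPa

Q = 29.11 m³/h = 29.11/3600 = 0.008086 m³/s.
Cross-sectional area A = πD²/4 = π(0.232)²/4 = 0.04227 m²; mean velocity V = Q/A = 0.008086/0.04227 = 0.1913 m/s.
Reynolds number Re = ρVD/μ = 1029 · 0.1913 · 0.232 / 0.000977 = 4.674e+04.
Re > 4000 → turbulent; use the Moody-chart value f = 0.0210.
Total minor-loss coefficient ΣK = 4·0.32 + 1·0.41 + 3·1.1 = 4.99.
ΔP = [f·L/D + ΣK]·(ρV²/2) = [0.021·274.3/0.232 + 4.99]·(1029·0.1913²/2) = [24.83 + 4.99]·18.82 = 561.3 Pa.
ΔP = 561.3 Pa = 0.5613 kPa.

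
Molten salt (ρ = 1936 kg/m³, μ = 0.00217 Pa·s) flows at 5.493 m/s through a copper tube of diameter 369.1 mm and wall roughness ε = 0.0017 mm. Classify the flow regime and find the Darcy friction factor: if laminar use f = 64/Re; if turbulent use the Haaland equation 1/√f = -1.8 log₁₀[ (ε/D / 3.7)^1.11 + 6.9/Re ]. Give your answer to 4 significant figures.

Re = ρVD/μ = 1936·5.493·0.3691/0.00217 = 1.809e+06.
Re > 4000 → turbulent. ε/D = 1.7e-06/0.3691 = 4.61e-06; Haaland: 1/√f = -1.8 log₁₀[2.79e-07 + 3.81e-06] = 9.698, so f = 0.01063.

f ≈ 0.01063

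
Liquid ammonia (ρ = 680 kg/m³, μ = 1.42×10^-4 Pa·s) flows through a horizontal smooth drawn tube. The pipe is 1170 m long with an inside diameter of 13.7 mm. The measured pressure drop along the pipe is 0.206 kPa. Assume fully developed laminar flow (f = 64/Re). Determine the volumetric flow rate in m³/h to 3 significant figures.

Q ≈ 0.00386 m³/h

For laminar flow, f = 64/Re with Re = ρVD/μ, so Darcy-Weisbach reduces to ΔP = 32μLV/D². Solving for V: V = ΔP·D²/(32μL) = 206·(0.0137)²/(32·0.000142·1170) = 0.007273 m/s.
Check: Re = ρVD/μ = 680·0.007273·0.0137/0.000142 = 477.1 < 2300, so the laminar assumption holds.
Q = V·A = 0.007273·(π/4·0.0137²) = 1.072e-06 m³/s = 0.00386 m³/h.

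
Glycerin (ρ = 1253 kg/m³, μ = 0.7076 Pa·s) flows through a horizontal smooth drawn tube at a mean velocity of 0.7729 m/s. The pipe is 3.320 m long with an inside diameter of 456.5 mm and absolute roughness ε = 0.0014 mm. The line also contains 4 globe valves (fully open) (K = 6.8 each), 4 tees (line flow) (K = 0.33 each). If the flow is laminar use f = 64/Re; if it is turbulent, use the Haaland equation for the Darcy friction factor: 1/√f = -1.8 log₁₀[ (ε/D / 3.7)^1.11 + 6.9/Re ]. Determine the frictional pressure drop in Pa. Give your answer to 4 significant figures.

ΔP ≈ 10950 Pa

Reynolds number Re = ρVD/μ = 1253 · 0.7729 · 0.4565 / 0.708 = 624.8.
Re < 2300 → laminar flow, so f = 64/Re = 64/624.8 = 0.1024 (the turbulent correlation is not needed).
Total minor-loss coefficient ΣK = 4·6.8 + 4·0.33 = 28.5.
ΔP = [f·L/D + ΣK]·(ρV²/2) = [0.1024·3.32/0.4565 + 28.5]·(1253·0.7729²/2) = [0.745 + 28.5]·374.3 = 1.095e+04 Pa.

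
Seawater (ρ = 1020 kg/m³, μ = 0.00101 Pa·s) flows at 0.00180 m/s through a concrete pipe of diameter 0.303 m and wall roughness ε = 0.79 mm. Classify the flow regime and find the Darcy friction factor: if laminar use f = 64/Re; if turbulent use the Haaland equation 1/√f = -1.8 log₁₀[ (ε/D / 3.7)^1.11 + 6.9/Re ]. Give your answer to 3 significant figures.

Re = ρVD/μ = 1020·0.0018·0.303/0.00101 = 550.8.
Re < 2300 → laminar, so f = 64/Re = 0.1162 (roughness is irrelevant in laminar flow).

f ≈ 0.116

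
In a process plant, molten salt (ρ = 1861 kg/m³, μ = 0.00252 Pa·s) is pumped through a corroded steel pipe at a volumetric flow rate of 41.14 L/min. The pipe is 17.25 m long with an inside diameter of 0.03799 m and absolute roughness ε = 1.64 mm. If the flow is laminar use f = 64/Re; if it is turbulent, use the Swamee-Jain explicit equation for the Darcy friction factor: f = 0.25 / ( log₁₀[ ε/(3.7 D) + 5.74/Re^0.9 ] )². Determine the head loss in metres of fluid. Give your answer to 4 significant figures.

h_f ≈ 0.5859 m

Q = 41.14 L/min = 41.14/60000 = 0.0006857 m³/s.
Cross-sectional area A = πD²/4 = π(0.03799)²/4 = 0.001134 m²; mean velocity V = Q/A = 0.0006857/0.001134 = 0.6049 m/s.
Reynolds number Re = ρVD/μ = 1861 · 0.6049 · 0.03799 / 0.00252 = 1.697e+04.
Re > 4000 → turbulent. Relative roughness ε/D = 0.00164/0.03799 = 0.0432. Swamee-Jain: f = 0.25/(log₁₀[0.0432/3.7 + 5.74/1.697e+04^0.9])² = 0.25/(log₁₀[0.0117 + 0.000896])² = 0.25/(-1.901)² = 0.06919.
Darcy-Weisbach: ΔP = f(L/D)(ρV²/2) = 0.06919·(17.25/0.03799)·(1861·0.6049²/2) = 0.06919·454.1·340.5 = 1.07e+04 Pa.
Head loss h_f = ΔP/(ρg) = 1.07e+04/(1861·9.81) = 0.5859 m.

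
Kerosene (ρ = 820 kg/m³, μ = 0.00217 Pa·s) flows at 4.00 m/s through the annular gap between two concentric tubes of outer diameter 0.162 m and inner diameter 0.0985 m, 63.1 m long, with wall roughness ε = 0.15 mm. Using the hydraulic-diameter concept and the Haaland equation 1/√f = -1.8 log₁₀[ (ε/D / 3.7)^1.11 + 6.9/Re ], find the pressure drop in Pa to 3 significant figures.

ΔP ≈ 169000 Pa

Hydraulic diameter D_h = 4A/P = D_o - D_i = 0.162 - 0.0985 = 0.0635 m.
Re = ρVD_h/μ = 820·4·0.0635/0.00217 = 9.598e+04.
ε/D_h = 0.00015/0.0635 = 0.00236; Haaland gives 1/√f = -1.8 log₁₀[0.000284+7.19e-05] = 6.207, so f = 0.02595.
ΔP = f(L/D_h)(ρV²/2) = 0.02595·63.1/0.0635·6560 = 1.692e+05 Pa.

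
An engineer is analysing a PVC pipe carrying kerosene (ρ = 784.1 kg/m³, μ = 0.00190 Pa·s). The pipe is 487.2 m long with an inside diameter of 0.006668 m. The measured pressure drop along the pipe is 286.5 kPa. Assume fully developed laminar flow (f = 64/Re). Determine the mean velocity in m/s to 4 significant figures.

V ≈ 0.4300 m/s

For laminar flow, f = 64/Re with Re = ρVD/μ, so Darcy-Weisbach reduces to ΔP = 32μLV/D². Solving for V: V = ΔP·D²/(32μL) = 2.865e+05·(0.006668)²/(32·0.0019·487.2) = 0.43 m/s.
Check: Re = ρVD/μ = 784.1·0.43·0.006668/0.0019 = 1183 < 2300, so the laminar assumption holds.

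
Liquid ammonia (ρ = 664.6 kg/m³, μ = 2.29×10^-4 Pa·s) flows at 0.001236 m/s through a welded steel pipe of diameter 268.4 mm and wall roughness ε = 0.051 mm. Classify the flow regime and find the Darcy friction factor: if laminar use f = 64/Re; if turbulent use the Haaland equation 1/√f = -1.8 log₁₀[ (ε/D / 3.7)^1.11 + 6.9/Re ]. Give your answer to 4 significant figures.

f ≈ 0.06647

Re = ρVD/μ = 664.6·0.001236·0.2684/0.000229 = 962.8.
Re < 2300 → laminar, so f = 64/Re = 0.06647 (roughness is irrelevant in laminar flow).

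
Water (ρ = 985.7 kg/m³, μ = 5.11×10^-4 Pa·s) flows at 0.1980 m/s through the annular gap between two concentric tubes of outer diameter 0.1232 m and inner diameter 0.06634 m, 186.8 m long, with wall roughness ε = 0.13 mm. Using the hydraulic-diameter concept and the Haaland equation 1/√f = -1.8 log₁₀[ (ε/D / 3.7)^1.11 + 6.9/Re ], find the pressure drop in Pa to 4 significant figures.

Hydraulic diameter D_h = 4A/P = D_o - D_i = 0.1232 - 0.06634 = 0.05686 m.
Re = ρVD_h/μ = 985.7·0.198·0.05686/0.000511 = 2.172e+04.
ε/D_h = 0.00013/0.05686 = 0.00229; Haaland gives 1/√f = -1.8 log₁₀[0.000274+0.000318] = 5.81, so f = 0.02962.
ΔP = f(L/D_h)(ρV²/2) = 0.02962·186.8/0.05686·19.32 = 1880 Pa.

ΔP ≈ 1880 Pa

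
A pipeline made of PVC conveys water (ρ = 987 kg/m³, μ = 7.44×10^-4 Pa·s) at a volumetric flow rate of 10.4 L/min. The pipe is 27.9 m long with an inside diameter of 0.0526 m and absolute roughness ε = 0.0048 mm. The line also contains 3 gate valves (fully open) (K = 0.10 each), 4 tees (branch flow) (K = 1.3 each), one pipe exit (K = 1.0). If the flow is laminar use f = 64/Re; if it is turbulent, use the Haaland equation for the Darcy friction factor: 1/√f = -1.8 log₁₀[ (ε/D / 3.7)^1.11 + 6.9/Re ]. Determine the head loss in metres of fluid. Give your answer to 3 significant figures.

h_f ≈ 0.00840 m

Q = 10.4 L/min = 10.4/60000 = 0.0001733 m³/s.
Cross-sectional area A = πD²/4 = π(0.0526)²/4 = 0.002173 m²; mean velocity V = Q/A = 0.0001733/0.002173 = 0.07977 m/s.
Reynolds number Re = ρVD/μ = 987 · 0.07977 · 0.0526 / 0.000744 = 5566.
Re > 4000 → turbulent. Relative roughness ε/D = 4.8e-06/0.0526 = 9.13e-05. Haaland: 1/√f = -1.8 log₁₀[(9.13e-05/3.7)^1.11 + 6.9/5566] = -1.8 log₁₀[7.68e-06 + 0.00124] = 5.227, so f = 0.0366.
Total minor-loss coefficient ΣK = 3·0.1 + 4·1.3 + 1·1 = 6.5.
ΔP = [f·L/D + ΣK]·(ρV²/2) = [0.0366·27.9/0.0526 + 6.5]·(987·0.07977²/2) = [19.41 + 6.5]·3.14 = 81.36 Pa.
Head loss h_f = ΔP/(ρg) = 81.36/(987·9.81) = 0.00840 m.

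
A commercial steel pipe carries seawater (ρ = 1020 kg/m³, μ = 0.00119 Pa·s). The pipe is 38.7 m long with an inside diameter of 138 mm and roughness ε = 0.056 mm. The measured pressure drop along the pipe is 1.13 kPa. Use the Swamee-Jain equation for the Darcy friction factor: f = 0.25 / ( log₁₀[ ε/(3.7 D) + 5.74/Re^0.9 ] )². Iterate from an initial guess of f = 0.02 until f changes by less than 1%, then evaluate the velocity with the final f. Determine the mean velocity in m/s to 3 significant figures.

V ≈ 0.614 m/s

Rearranging Darcy-Weisbach: V = √(2·ΔP·D/(f·L·ρ)). With ε/D = 5.6e-05/0.138 = 0.000406, iterate starting from f = 0.02:
  f = 0.02 → V = √(2·1130·0.138/(0.02·38.7·1020)) = 0.6285 m/s; Re = ρVD/μ = 7.435e+04; f → 0.02088
  f = 0.02088 → V = 0.6151 m/s; Re = 7.276e+04; f → 0.02095
Converged (Δf/f < 1%). With the final f = 0.02095: V = √(2·1130·0.138/(0.02095·38.7·1020)) = 0.6141 m/s.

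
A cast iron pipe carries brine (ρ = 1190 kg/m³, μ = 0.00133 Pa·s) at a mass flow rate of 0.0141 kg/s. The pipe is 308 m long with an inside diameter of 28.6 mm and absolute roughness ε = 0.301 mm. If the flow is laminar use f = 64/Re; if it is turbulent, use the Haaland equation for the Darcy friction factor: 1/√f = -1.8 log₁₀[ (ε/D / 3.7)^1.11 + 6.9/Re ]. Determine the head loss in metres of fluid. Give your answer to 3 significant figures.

h_f ≈ 0.0253 m

A = πD²/4 = π(0.0286)²/4 = 0.0006424 m²; mean velocity V = ṁ/(ρA) = 0.0141/(1190 · 0.0006424) = 0.01844 m/s.
Reynolds number Re = ρVD/μ = 1190 · 0.01844 · 0.0286 / 0.00133 = 472.
Re < 2300 → laminar flow, so f = 64/Re = 64/472 = 0.1356 (the turbulent correlation is not needed).
Darcy-Weisbach: ΔP = f(L/D)(ρV²/2) = 0.1356·(308/0.0286)·(1190·0.01844²/2) = 0.1356·1.077e+04·0.2024 = 295.6 Pa.
Head loss h_f = ΔP/(ρg) = 295.6/(1190·9.81) = 0.0253 m.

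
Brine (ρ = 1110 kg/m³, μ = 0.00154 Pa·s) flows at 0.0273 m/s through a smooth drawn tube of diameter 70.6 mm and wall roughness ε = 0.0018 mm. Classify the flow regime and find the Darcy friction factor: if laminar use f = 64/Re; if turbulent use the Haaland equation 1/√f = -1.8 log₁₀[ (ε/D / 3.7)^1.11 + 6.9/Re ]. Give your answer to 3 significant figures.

Re = ρVD/μ = 1110·0.0273·0.0706/0.00154 = 1389.
Re < 2300 → laminar, so f = 64/Re = 0.04607 (roughness is irrelevant in laminar flow).

f ≈ 0.0461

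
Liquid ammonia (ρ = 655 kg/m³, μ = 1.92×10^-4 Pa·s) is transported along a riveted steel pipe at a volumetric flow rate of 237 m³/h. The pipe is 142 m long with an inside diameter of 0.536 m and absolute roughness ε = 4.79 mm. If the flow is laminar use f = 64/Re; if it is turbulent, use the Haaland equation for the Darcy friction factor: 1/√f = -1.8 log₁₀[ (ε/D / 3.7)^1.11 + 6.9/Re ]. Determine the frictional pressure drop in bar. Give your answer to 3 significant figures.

Q = 237 m³/h = 237/3600 = 0.06583 m³/s.
Cross-sectional area A = πD²/4 = π(0.536)²/4 = 0.2256 m²; mean velocity V = Q/A = 0.06583/0.2256 = 0.2918 m/s.
Reynolds number Re = ρVD/μ = 655 · 0.2918 · 0.536 / 0.000192 = 5.335e+05.
Re > 4000 → turbulent. Relative roughness ε/D = 0.00479/0.536 = 0.00894. Haaland: 1/√f = -1.8 log₁₀[(0.00894/3.7)^1.11 + 6.9/5.335e+05] = -1.8 log₁₀[0.00124 + 1.29e-05] = 5.221, so f = 0.03669.
Darcy-Weisbach: ΔP = f(L/D)(ρV²/2) = 0.03669·(142/0.536)·(655·0.2918²/2) = 0.03669·264.9·27.88 = 271 Pa.
ΔP = 271 Pa = 0.00271 bar.

ΔP ≈ 0.00271 bar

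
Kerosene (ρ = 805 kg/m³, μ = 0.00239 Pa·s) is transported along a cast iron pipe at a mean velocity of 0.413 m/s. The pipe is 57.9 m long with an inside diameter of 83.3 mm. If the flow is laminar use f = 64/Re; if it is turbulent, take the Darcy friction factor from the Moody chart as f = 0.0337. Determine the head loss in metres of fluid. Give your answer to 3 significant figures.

h_f ≈ 0.204 m

Reynolds number Re = ρVD/μ = 805 · 0.413 · 0.0833 / 0.00239 = 1.159e+04.
Re > 4000 → turbulent; use the Moody-chart value f = 0.0337.
Darcy-Weisbach: ΔP = f(L/D)(ρV²/2) = 0.0337·(57.9/0.0833)·(805·0.413²/2) = 0.0337·695.1·68.65 = 1608 Pa.
Head loss h_f = ΔP/(ρg) = 1608/(805·9.81) = 0.204 m.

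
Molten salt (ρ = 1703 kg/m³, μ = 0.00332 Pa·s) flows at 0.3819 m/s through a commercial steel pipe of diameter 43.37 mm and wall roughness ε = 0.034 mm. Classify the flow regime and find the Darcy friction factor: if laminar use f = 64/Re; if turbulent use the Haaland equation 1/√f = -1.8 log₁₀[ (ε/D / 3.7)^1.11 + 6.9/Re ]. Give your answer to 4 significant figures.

f ≈ 0.03323

Re = ρVD/μ = 1703·0.3819·0.04337/0.00332 = 8496.
Re > 4000 → turbulent. ε/D = 3.4e-05/0.04337 = 0.000784; Haaland: 1/√f = -1.8 log₁₀[8.36e-05 + 0.000812] = 5.486, so f = 0.03323.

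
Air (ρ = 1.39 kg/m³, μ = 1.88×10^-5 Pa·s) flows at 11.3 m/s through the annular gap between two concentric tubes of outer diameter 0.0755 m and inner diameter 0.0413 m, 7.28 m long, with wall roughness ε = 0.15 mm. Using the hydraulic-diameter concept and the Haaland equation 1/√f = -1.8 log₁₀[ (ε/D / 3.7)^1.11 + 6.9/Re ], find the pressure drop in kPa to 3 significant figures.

ΔP ≈ 0.609 kPa

Hydraulic diameter D_h = 4A/P = D_o - D_i = 0.0755 - 0.0413 = 0.0342 m.
Re = ρVD_h/μ = 1.39·11.3·0.0342/1.88e-05 = 2.857e+04.
ε/D_h = 0.00015/0.0342 = 0.00439; Haaland gives 1/√f = -1.8 log₁₀[0.000565+0.000241] = 5.568, so f = 0.03225.
ΔP = f(L/D_h)(ρV²/2) = 0.03225·7.28/0.0342·88.74 = 609.3 Pa.
ΔP = 0.609 kPa.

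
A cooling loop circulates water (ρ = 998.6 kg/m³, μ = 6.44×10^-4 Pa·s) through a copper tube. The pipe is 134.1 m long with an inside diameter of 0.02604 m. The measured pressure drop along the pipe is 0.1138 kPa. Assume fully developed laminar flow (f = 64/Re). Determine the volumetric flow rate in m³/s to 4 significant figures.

Q ≈ 1.487×10^-5 m³/s

For laminar flow, f = 64/Re with Re = ρVD/μ, so Darcy-Weisbach reduces to ΔP = 32μLV/D². Solving for V: V = ΔP·D²/(32μL) = 113.8·(0.02604)²/(32·0.000644·134.1) = 0.02792 m/s.
Check: Re = ρVD/μ = 998.6·0.02792·0.02604/0.000644 = 1127 < 2300, so the laminar assumption holds.
Q = V·A = 0.02792·(π/4·0.02604²) = 1.487e-05 m³/s = 1.487×10^-5 m³/s.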